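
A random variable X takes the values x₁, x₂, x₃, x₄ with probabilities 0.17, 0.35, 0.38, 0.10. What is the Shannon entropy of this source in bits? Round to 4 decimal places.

1.8273 bits

H = −Σ pᵢ log₂ pᵢ.
−0.17·log₂(0.17) = 0.4346
−0.35·log₂(0.35) = 0.5301
−0.38·log₂(0.38) = 0.5305
−0.10·log₂(0.10) = 0.3322
Sum ≈ 1.8273 → 1.8273 bits.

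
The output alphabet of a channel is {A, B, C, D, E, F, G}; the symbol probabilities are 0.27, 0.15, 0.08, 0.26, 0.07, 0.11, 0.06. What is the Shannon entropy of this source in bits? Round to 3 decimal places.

2.580 bits

H = −Σ pᵢ log₂ pᵢ.
−0.27·log₂(0.27) = 0.5100
−0.15·log₂(0.15) = 0.4105
−0.08·log₂(0.08) = 0.2915
−0.26·log₂(0.26) = 0.5053
−0.07·log₂(0.07) = 0.2686
−0.11·log₂(0.11) = 0.3503
−0.06·log₂(0.06) = 0.2435
Sum ≈ 2.5797 → 2.580 bits.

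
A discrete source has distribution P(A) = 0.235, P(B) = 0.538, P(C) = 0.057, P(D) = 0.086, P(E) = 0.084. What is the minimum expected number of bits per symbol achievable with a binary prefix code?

Repeatedly combine the two least-probable nodes; the expected code length is the sum of the merged weights.
merge 57/1000 + 21/250 → 141/1000
merge 43/500 + 141/1000 → 227/1000
merge 227/1000 + 47/200 → 231/500
merge 231/500 + 269/500 → 1
L = 141/1000 + 227/1000 + 231/500 + 1 = 183/100 = 1.83 bits/symbol.

1.83 bits/symbol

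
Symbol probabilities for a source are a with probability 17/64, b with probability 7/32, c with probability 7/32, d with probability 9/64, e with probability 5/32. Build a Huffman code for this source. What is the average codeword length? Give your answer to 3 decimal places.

Repeatedly combine the two least-probable nodes; the expected code length is the sum of the merged weights.
merge 9/64 + 5/32 → 19/64
merge 7/32 + 7/32 → 7/16
merge 17/64 + 19/64 → 9/16
merge 7/16 + 9/16 → 1
L = 19/64 + 7/16 + 9/16 + 1 = 147/64 ≈ 2.297 bits/symbol.

2.297 bits/symbol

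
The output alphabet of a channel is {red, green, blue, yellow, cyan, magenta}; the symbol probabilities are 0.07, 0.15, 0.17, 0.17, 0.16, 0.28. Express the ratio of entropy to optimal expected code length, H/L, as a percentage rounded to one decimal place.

97.5%

Entropy H = −Σ p log₂ p ≈ 2.4855 bits.
Huffman merges: 7/100+3/20→11/50; 4/25+17/100→33/100; 17/100+11/50→39/100; 7/25+33/100→61/100; 39/100+61/100→1. L = 51/20 ≈ 2.5500.
Efficiency = H/L = 2.4855/2.5500 = 97.5%.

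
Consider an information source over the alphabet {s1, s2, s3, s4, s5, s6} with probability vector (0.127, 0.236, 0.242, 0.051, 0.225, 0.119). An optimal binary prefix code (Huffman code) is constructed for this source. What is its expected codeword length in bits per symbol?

2.467 bits/symbol

Repeatedly combine the two least-probable nodes; the expected code length is the sum of the merged weights.
merge 51/1000 + 119/1000 → 17/100
merge 127/1000 + 17/100 → 297/1000
merge 9/40 + 59/250 → 461/1000
merge 121/500 + 297/1000 → 539/1000
merge 461/1000 + 539/1000 → 1
L = 17/100 + 297/1000 + 461/1000 + 539/1000 + 1 = 2467/1000 = 2.467 bits/symbol.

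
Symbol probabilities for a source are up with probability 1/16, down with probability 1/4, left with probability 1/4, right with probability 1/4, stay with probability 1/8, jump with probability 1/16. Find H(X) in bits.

Each probability is a power of 1/2, so log₂(1/p) is an integer.
H = Σ p·log₂(1/p) = 1/16·4 + 1/4·2 + 1/4·2 + 1/4·2 + 1/8·3 + 1/16·4 = 2.375 bits.

2.375 bits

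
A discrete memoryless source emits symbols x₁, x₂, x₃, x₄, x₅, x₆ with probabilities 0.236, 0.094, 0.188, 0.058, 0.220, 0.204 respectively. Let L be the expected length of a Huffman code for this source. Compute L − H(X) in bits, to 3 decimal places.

0.040 bits

Entropy H = −Σ p log₂ p ≈ 2.4522 bits.
Huffman merges: 29/500+47/500→19/125; 19/125+47/250→17/50; 51/250+11/50→53/125; 59/250+17/50→72/125; 53/125+72/125→1. L = 623/250 ≈ 2.4920.
L − H = 2.4920 − 2.4522 = 0.040 bits.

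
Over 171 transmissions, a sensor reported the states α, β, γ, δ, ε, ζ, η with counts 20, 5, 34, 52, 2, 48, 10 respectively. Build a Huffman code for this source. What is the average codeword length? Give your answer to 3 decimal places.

2.357 bits/symbol

Probabilities are the counts divided by 171.
Repeatedly combine the two least-probable nodes; the expected code length is the sum of the merged weights.
merge 2/171 + 5/171 → 7/171
merge 7/171 + 10/171 → 17/171
merge 17/171 + 20/171 → 37/171
merge 34/171 + 37/171 → 71/171
merge 16/57 + 52/171 → 100/171
merge 71/171 + 100/171 → 1
L = 7/171 + 17/171 + 37/171 + 71/171 + 100/171 + 1 = 403/171 ≈ 2.357 bits/symbol.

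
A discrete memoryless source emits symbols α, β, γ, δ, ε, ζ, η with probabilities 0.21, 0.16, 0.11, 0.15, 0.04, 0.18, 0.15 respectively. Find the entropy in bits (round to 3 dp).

2.698 bits

H = −Σ pᵢ log₂ pᵢ.
−0.21·log₂(0.21) = 0.4728
−0.16·log₂(0.16) = 0.4230
−0.11·log₂(0.11) = 0.3503
−0.15·log₂(0.15) = 0.4105
−0.04·log₂(0.04) = 0.1858
−0.18·log₂(0.18) = 0.4453
−0.15·log₂(0.15) = 0.4105
Sum ≈ 2.6983 → 2.698 bits.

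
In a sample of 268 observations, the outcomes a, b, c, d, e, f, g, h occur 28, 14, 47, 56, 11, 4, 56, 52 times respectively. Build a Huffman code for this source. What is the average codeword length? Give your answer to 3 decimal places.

2.746 bits/symbol

Probabilities are the counts divided by 268.
Repeatedly combine the two least-probable nodes; the expected code length is the sum of the merged weights.
merge 1/67 + 11/268 → 15/268
merge 7/134 + 15/268 → 29/268
merge 7/67 + 29/268 → 57/268
merge 47/268 + 13/67 → 99/268
merge 14/67 + 14/67 → 28/67
merge 57/268 + 99/268 → 39/67
merge 28/67 + 39/67 → 1
L = 15/268 + 29/268 + 57/268 + 99/268 + 28/67 + 39/67 + 1 = 184/67 ≈ 2.746 bits/symbol.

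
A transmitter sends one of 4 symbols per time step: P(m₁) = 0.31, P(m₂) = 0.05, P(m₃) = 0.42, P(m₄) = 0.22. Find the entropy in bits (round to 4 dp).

1.7461 bits

H = −Σ pᵢ log₂ pᵢ.
−0.31·log₂(0.31) = 0.5238
−0.05·log₂(0.05) = 0.2161
−0.42·log₂(0.42) = 0.5256
−0.22·log₂(0.22) = 0.4806
Sum ≈ 1.7461 → 1.7461 bits.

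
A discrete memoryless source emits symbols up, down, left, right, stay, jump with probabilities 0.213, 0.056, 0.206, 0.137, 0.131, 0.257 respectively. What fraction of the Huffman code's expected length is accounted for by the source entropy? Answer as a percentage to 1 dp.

Entropy H = −Σ p log₂ p ≈ 2.4584 bits.
Huffman merges: 7/125+131/1000→187/1000; 137/1000+187/1000→81/250; 103/500+213/1000→419/1000; 257/1000+81/250→581/1000; 419/1000+581/1000→1. L = 2511/1000 ≈ 2.5110.
Efficiency = H/L = 2.4584/2.5110 = 97.9%.

97.9%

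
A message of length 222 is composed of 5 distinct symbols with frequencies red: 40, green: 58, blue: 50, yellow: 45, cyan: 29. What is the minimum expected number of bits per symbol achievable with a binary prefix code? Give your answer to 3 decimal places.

Probabilities are the counts divided by 222.
Repeatedly combine the two least-probable nodes; the expected code length is the sum of the merged weights.
merge 29/222 + 20/111 → 23/74
merge 15/74 + 25/111 → 95/222
merge 29/111 + 23/74 → 127/222
merge 95/222 + 127/222 → 1
L = 23/74 + 95/222 + 127/222 + 1 = 171/74 ≈ 2.311 bits/symbol.

2.311 bits/symbol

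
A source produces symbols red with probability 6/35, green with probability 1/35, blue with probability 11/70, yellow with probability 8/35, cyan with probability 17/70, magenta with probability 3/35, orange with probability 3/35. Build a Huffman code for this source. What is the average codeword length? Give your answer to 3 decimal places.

2.643 bits/symbol

Repeatedly combine the two least-probable nodes; the expected code length is the sum of the merged weights.
merge 1/35 + 3/35 → 4/35
merge 3/35 + 4/35 → 1/5
merge 11/70 + 6/35 → 23/70
merge 1/5 + 8/35 → 3/7
merge 17/70 + 23/70 → 4/7
merge 3/7 + 4/7 → 1
L = 4/35 + 1/5 + 23/70 + 3/7 + 4/7 + 1 = 37/14 ≈ 2.643 bits/symbol.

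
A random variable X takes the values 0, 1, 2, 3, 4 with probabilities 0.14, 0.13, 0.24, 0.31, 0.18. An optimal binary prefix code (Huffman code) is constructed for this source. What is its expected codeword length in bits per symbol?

Repeatedly combine the two least-probable nodes; the expected code length is the sum of the merged weights.
merge 13/100 + 7/50 → 27/100
merge 9/50 + 6/25 → 21/50
merge 27/100 + 31/100 → 29/50
merge 21/50 + 29/50 → 1
L = 27/100 + 21/50 + 29/50 + 1 = 227/100 = 2.27 bits/symbol.

2.27 bits/symbol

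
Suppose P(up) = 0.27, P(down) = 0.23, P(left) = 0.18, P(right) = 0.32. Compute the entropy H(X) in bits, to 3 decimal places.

1.969 bits

H = −Σ pᵢ log₂ pᵢ.
−0.27·log₂(0.27) = 0.5100
−0.23·log₂(0.23) = 0.4877
−0.18·log₂(0.18) = 0.4453
−0.32·log₂(0.32) = 0.5260
Sum ≈ 1.9690 → 1.969 bits.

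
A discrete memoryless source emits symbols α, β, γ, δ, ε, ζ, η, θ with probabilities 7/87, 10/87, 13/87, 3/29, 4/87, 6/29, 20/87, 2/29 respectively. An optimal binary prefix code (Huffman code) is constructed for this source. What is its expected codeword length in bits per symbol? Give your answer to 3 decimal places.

2.862 bits/symbol

Repeatedly combine the two least-probable nodes; the expected code length is the sum of the merged weights.
merge 4/87 + 2/29 → 10/87
merge 7/87 + 3/29 → 16/87
merge 10/87 + 10/87 → 20/87
merge 13/87 + 16/87 → 1/3
merge 6/29 + 20/87 → 38/87
merge 20/87 + 1/3 → 49/87
merge 38/87 + 49/87 → 1
L = 10/87 + 16/87 + 20/87 + 1/3 + 38/87 + 49/87 + 1 = 83/29 ≈ 2.862 bits/symbol.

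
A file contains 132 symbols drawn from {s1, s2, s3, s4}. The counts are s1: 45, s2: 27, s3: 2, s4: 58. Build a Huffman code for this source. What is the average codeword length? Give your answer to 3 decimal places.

1.780 bits/symbol

Probabilities are the counts divided by 132.
Repeatedly combine the two least-probable nodes; the expected code length is the sum of the merged weights.
merge 1/66 + 9/44 → 29/132
merge 29/132 + 15/44 → 37/66
merge 29/66 + 37/66 → 1
L = 29/132 + 37/66 + 1 = 235/132 ≈ 1.780 bits/symbol.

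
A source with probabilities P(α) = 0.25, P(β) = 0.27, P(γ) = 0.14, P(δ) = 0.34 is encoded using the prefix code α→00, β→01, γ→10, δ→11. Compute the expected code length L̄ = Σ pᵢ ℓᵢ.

L̄ = Σ pᵢ·ℓᵢ = 0.25·2 + 0.27·2 + 0.14·2 + 0.34·2 = 2 bits/symbol.

2 bits/symbol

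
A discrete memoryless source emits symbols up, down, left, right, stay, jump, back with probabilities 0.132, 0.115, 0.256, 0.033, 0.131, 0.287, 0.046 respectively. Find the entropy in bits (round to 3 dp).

H = −Σ pᵢ log₂ pᵢ.
−0.132·log₂(0.132) = 0.3856
−0.115·log₂(0.115) = 0.3588
−0.256·log₂(0.256) = 0.5032
−0.033·log₂(0.033) = 0.1624
−0.131·log₂(0.131) = 0.3841
−0.287·log₂(0.287) = 0.5169
−0.046·log₂(0.046) = 0.2043
Sum ≈ 2.5154 → 2.515 bits.

2.515 bits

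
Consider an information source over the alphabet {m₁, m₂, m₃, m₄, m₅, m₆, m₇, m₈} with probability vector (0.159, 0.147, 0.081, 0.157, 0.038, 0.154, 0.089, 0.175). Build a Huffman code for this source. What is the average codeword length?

Repeatedly combine the two least-probable nodes; the expected code length is the sum of the merged weights.
merge 19/500 + 81/1000 → 119/1000
merge 89/1000 + 119/1000 → 26/125
merge 147/1000 + 77/500 → 301/1000
merge 157/1000 + 159/1000 → 79/250
merge 7/40 + 26/125 → 383/1000
merge 301/1000 + 79/250 → 617/1000
merge 383/1000 + 617/1000 → 1
L = 119/1000 + 26/125 + 301/1000 + 79/250 + 383/1000 + 617/1000 + 1 = 368/125 = 2.944 bits/symbol.

2.944 bits/symbol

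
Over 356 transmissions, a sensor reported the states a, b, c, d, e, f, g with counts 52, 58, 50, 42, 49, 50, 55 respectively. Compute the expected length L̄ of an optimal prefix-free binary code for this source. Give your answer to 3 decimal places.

2.837 bits/symbol

Probabilities are the counts divided by 356.
Repeatedly combine the two least-probable nodes; the expected code length is the sum of the merged weights.
merge 21/178 + 49/356 → 91/356
merge 25/178 + 25/178 → 25/89
merge 13/89 + 55/356 → 107/356
merge 29/178 + 91/356 → 149/356
merge 25/89 + 107/356 → 207/356
merge 149/356 + 207/356 → 1
L = 91/356 + 25/89 + 107/356 + 149/356 + 207/356 + 1 = 505/178 ≈ 2.837 bits/symbol.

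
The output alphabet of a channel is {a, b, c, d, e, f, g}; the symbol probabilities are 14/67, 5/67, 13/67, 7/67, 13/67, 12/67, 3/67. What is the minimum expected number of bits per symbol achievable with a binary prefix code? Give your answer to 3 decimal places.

Repeatedly combine the two least-probable nodes; the expected code length is the sum of the merged weights.
merge 3/67 + 5/67 → 8/67
merge 7/67 + 8/67 → 15/67
merge 12/67 + 13/67 → 25/67
merge 13/67 + 14/67 → 27/67
merge 15/67 + 25/67 → 40/67
merge 27/67 + 40/67 → 1
L = 8/67 + 15/67 + 25/67 + 27/67 + 40/67 + 1 = 182/67 ≈ 2.716 bits/symbol.

2.716 bits/symbol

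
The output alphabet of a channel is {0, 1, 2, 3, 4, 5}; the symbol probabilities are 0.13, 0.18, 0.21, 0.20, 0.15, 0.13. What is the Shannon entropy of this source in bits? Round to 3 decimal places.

2.558 bits

H = −Σ pᵢ log₂ pᵢ.
−0.13·log₂(0.13) = 0.3826
−0.18·log₂(0.18) = 0.4453
−0.21·log₂(0.21) = 0.4728
−0.20·log₂(0.20) = 0.4644
−0.15·log₂(0.15) = 0.4105
−0.13·log₂(0.13) = 0.3826
Sum ≈ 2.5583 → 2.558 bits.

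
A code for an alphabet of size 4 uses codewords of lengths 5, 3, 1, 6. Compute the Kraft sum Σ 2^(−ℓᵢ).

With common denominator 2^6 = 64: Σ 2^(−ℓᵢ) = 2/64 + 8/64 + 32/64 + 1/64 = 43/64 = 0.671875.

0.671875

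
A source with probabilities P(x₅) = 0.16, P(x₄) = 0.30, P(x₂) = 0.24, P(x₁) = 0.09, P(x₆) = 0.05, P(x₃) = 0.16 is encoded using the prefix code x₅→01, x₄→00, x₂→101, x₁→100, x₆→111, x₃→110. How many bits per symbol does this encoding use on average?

2.54 bits/symbol

L̄ = Σ pᵢ·ℓᵢ = 0.16·2 + 0.30·2 + 0.24·3 + 0.09·3 + 0.05·3 + 0.16·3 = 2.54 bits/symbol.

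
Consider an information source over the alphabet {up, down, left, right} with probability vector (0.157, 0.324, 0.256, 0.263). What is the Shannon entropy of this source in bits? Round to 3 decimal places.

H = −Σ pᵢ log₂ pᵢ.
−0.157·log₂(0.157) = 0.4194
−0.324·log₂(0.324) = 0.5268
−0.256·log₂(0.256) = 0.5032
−0.263·log₂(0.263) = 0.5068
Sum ≈ 1.9562 → 1.956 bits.

1.956 bits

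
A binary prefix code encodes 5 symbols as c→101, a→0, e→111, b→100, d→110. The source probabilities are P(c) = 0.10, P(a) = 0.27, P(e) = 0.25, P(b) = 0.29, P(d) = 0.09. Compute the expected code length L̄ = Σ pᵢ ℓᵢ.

L̄ = Σ pᵢ·ℓᵢ = 0.10·3 + 0.27·1 + 0.25·3 + 0.29·3 + 0.09·3 = 2.46 bits/symbol.

2.46 bits/symbol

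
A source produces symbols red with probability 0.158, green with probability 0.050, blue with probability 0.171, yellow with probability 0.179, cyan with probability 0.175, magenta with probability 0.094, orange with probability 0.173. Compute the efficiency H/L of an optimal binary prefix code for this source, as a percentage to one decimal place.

97.3%

Entropy H = −Σ p log₂ p ≈ 2.7153 bits.
Huffman merges: 1/20+47/500→18/125; 18/125+79/500→151/500; 171/1000+173/1000→43/125; 7/40+179/1000→177/500; 151/500+43/125→323/500; 177/500+323/500→1. L = 279/100 ≈ 2.7900.
Efficiency = H/L = 2.7153/2.7900 = 97.3%.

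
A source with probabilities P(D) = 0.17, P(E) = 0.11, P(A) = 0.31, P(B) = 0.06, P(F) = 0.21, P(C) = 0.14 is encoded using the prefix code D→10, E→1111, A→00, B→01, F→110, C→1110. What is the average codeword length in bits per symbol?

2.71 bits/symbol

L̄ = Σ pᵢ·ℓᵢ = 0.17·2 + 0.11·4 + 0.31·2 + 0.06·2 + 0.21·3 + 0.14·4 = 2.71 bits/symbol.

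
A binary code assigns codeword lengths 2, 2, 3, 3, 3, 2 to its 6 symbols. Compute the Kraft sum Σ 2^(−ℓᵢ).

With common denominator 2^3 = 8: Σ 2^(−ℓᵢ) = 2/8 + 2/8 + 1/8 + 1/8 + 1/8 + 2/8 = 9/8 = 1.125.

1.125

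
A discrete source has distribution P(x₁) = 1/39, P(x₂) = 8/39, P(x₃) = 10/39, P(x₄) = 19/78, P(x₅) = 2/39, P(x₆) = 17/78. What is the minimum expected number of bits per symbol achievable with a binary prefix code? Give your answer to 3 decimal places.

Repeatedly combine the two least-probable nodes; the expected code length is the sum of the merged weights.
merge 1/39 + 2/39 → 1/13
merge 1/13 + 8/39 → 11/39
merge 17/78 + 19/78 → 6/13
merge 10/39 + 11/39 → 7/13
merge 6/13 + 7/13 → 1
L = 1/13 + 11/39 + 6/13 + 7/13 + 1 = 92/39 ≈ 2.359 bits/symbol.

2.359 bits/symbol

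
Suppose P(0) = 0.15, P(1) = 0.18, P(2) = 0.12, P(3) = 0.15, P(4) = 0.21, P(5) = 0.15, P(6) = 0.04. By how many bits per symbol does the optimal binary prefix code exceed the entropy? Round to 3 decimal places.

Entropy H = −Σ p log₂ p ≈ 2.7026 bits.
Huffman merges: 1/25+3/25→4/25; 3/20+3/20→3/10; 3/20+4/25→31/100; 9/50+21/100→39/100; 3/10+31/100→61/100; 39/100+61/100→1. L = 277/100 ≈ 2.7700.
L − H = 2.7700 − 2.7026 = 0.067 bits.

0.067 bits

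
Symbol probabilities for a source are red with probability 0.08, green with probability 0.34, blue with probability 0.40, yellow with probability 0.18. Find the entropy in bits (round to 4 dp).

H = −Σ pᵢ log₂ pᵢ.
−0.08·log₂(0.08) = 0.2915
−0.34·log₂(0.34) = 0.5292
−0.40·log₂(0.40) = 0.5288
−0.18·log₂(0.18) = 0.4453
Sum ≈ 1.7948 → 1.7948 bits.

1.7948 bits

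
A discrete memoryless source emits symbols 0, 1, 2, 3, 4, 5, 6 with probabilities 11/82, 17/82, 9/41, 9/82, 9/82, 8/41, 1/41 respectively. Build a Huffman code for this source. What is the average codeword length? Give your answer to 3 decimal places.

Repeatedly combine the two least-probable nodes; the expected code length is the sum of the merged weights.
merge 1/41 + 9/82 → 11/82
merge 9/82 + 11/82 → 10/41
merge 11/82 + 8/41 → 27/82
merge 17/82 + 9/41 → 35/82
merge 10/41 + 27/82 → 47/82
merge 35/82 + 47/82 → 1
L = 11/82 + 10/41 + 27/82 + 35/82 + 47/82 + 1 = 111/41 ≈ 2.707 bits/symbol.

2.707 bits/symbol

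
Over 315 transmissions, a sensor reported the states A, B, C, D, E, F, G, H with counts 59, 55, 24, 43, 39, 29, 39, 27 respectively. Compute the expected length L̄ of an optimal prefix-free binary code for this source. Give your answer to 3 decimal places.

Probabilities are the counts divided by 315.
Repeatedly combine the two least-probable nodes; the expected code length is the sum of the merged weights.
merge 8/105 + 3/35 → 17/105
merge 29/315 + 13/105 → 68/315
merge 13/105 + 43/315 → 82/315
merge 17/105 + 11/63 → 106/315
merge 59/315 + 68/315 → 127/315
merge 82/315 + 106/315 → 188/315
merge 127/315 + 188/315 → 1
L = 17/105 + 68/315 + 82/315 + 106/315 + 127/315 + 188/315 + 1 = 937/315 ≈ 2.975 bits/symbol.

2.975 bits/symbol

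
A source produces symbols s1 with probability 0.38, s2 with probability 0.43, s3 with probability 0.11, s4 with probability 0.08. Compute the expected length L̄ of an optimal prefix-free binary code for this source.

1.76 bits/symbol

Repeatedly combine the two least-probable nodes; the expected code length is the sum of the merged weights.
merge 2/25 + 11/100 → 19/100
merge 19/100 + 19/50 → 57/100
merge 43/100 + 57/100 → 1
L = 19/100 + 57/100 + 1 = 44/25 = 1.76 bits/symbol.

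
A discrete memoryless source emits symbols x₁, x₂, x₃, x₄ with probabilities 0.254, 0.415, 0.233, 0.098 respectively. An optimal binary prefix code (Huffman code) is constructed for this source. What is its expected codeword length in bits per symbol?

Repeatedly combine the two least-probable nodes; the expected code length is the sum of the merged weights.
merge 49/500 + 233/1000 → 331/1000
merge 127/500 + 331/1000 → 117/200
merge 83/200 + 117/200 → 1
L = 331/1000 + 117/200 + 1 = 479/250 = 1.916 bits/symbol.

1.916 bits/symbol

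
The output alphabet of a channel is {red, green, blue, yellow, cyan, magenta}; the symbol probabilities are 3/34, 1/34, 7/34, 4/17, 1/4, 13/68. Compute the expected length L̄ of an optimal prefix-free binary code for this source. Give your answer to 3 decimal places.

2.426 bits/symbol

Repeatedly combine the two least-probable nodes; the expected code length is the sum of the merged weights.
merge 1/34 + 3/34 → 2/17
merge 2/17 + 13/68 → 21/68
merge 7/34 + 4/17 → 15/34
merge 1/4 + 21/68 → 19/34
merge 15/34 + 19/34 → 1
L = 2/17 + 21/68 + 15/34 + 19/34 + 1 = 165/68 ≈ 2.426 bits/symbol.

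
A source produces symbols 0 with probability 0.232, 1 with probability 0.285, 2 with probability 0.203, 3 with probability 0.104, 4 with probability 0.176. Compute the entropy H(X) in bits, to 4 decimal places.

2.2528 bits

H = −Σ pᵢ log₂ pᵢ.
−0.232·log₂(0.232) = 0.4890
−0.285·log₂(0.285) = 0.5161
−0.203·log₂(0.203) = 0.4670
−0.104·log₂(0.104) = 0.3396
−0.176·log₂(0.176) = 0.4411
Sum ≈ 2.2528 → 2.2528 bits.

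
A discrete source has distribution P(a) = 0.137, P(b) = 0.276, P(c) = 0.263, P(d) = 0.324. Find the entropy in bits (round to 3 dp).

H = −Σ pᵢ log₂ pᵢ.
−0.137·log₂(0.137) = 0.3929
−0.276·log₂(0.276) = 0.5126
−0.263·log₂(0.263) = 0.5068
−0.324·log₂(0.324) = 0.5268
Sum ≈ 1.9391 → 1.939 bits.

1.939 bits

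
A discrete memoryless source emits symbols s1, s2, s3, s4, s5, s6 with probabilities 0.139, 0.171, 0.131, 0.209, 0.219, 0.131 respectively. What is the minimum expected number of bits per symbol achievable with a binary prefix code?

Repeatedly combine the two least-probable nodes; the expected code length is the sum of the merged weights.
merge 131/1000 + 131/1000 → 131/500
merge 139/1000 + 171/1000 → 31/100
merge 209/1000 + 219/1000 → 107/250
merge 131/500 + 31/100 → 143/250
merge 107/250 + 143/250 → 1
L = 131/500 + 31/100 + 107/250 + 143/250 + 1 = 643/250 = 2.572 bits/symbol.

2.572 bits/symbol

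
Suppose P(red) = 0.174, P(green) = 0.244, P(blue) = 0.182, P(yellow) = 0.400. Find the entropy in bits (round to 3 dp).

H = −Σ pᵢ log₂ pᵢ.
−0.174·log₂(0.174) = 0.4390
−0.244·log₂(0.244) = 0.4966
−0.182·log₂(0.182) = 0.4474
−0.400·log₂(0.400) = 0.5288
Sum ≈ 1.9117 → 1.912 bits.

1.912 bits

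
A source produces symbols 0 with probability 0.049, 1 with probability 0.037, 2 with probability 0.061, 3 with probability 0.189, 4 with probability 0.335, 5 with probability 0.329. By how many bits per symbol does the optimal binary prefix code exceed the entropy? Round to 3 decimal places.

0.087 bits

Entropy H = −Σ p log₂ p ≈ 2.1458 bits.
Huffman merges: 37/1000+49/1000→43/500; 61/1000+43/500→147/1000; 147/1000+189/1000→42/125; 329/1000+67/200→83/125; 42/125+83/125→1. L = 2233/1000 ≈ 2.2330.
L − H = 2.2330 − 2.1458 = 0.087 bits.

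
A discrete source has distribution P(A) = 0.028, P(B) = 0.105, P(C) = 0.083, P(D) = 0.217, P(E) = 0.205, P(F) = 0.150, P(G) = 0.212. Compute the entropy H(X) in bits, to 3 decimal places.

H = −Σ pᵢ log₂ pᵢ.
−0.028·log₂(0.028) = 0.1444
−0.105·log₂(0.105) = 0.3414
−0.083·log₂(0.083) = 0.2980
−0.217·log₂(0.217) = 0.4783
−0.205·log₂(0.205) = 0.4687
−0.150·log₂(0.150) = 0.4105
−0.212·log₂(0.212) = 0.4744
Sum ≈ 2.6159 → 2.616 bits.

2.616 bits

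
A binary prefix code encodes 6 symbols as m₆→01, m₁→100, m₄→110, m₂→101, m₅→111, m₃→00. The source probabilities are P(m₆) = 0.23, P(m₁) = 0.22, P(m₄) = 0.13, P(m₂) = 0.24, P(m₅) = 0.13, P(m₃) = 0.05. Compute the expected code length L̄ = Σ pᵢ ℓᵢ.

L̄ = Σ pᵢ·ℓᵢ = 0.23·2 + 0.22·3 + 0.13·3 + 0.24·3 + 0.13·3 + 0.05·2 = 2.72 bits/symbol.

2.72 bits/symbol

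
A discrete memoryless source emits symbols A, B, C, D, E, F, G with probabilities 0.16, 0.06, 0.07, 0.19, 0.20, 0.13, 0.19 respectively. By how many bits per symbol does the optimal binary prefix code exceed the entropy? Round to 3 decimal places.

Entropy H = −Σ p log₂ p ≈ 2.6926 bits.
Huffman merges: 3/50+7/100→13/100; 13/100+13/100→13/50; 4/25+19/100→7/20; 19/100+1/5→39/100; 13/50+7/20→61/100; 39/100+61/100→1. L = 137/50 ≈ 2.7400.
L − H = 2.7400 − 2.6926 = 0.047 bits.

0.047 bits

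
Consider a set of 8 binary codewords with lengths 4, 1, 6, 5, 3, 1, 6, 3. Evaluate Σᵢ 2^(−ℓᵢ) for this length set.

With common denominator 2^6 = 64: Σ 2^(−ℓᵢ) = 4/64 + 32/64 + 1/64 + 2/64 + 8/64 + 32/64 + 1/64 + 8/64 = 88/64 = 1.375.

1.375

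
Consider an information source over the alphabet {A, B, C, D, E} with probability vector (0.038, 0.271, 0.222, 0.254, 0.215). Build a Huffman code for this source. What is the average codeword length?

Repeatedly combine the two least-probable nodes; the expected code length is the sum of the merged weights.
merge 19/500 + 43/200 → 253/1000
merge 111/500 + 253/1000 → 19/40
merge 127/500 + 271/1000 → 21/40
merge 19/40 + 21/40 → 1
L = 253/1000 + 19/40 + 21/40 + 1 = 2253/1000 = 2.253 bits/symbol.

2.253 bits/symbol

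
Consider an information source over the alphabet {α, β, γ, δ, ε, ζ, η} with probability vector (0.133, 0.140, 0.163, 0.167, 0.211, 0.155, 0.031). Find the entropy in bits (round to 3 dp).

2.688 bits

H = −Σ pᵢ log₂ pᵢ.
−0.133·log₂(0.133) = 0.3871
−0.140·log₂(0.140) = 0.3971
−0.163·log₂(0.163) = 0.4266
−0.167·log₂(0.167) = 0.4312
−0.211·log₂(0.211) = 0.4736
−0.155·log₂(0.155) = 0.4169
−0.031·log₂(0.031) = 0.1554
Sum ≈ 2.6879 → 2.688 bits.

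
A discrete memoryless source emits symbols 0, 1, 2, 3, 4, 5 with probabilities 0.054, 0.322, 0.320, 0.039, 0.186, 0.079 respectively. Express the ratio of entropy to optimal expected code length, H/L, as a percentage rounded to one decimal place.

Entropy H = −Σ p log₂ p ≈ 2.2030 bits.
Huffman merges: 39/1000+27/500→93/1000; 79/1000+93/1000→43/250; 43/250+93/500→179/500; 8/25+161/500→321/500; 179/500+321/500→1. L = 453/200 ≈ 2.2650.
Efficiency = H/L = 2.2030/2.2650 = 97.3%.

97.3%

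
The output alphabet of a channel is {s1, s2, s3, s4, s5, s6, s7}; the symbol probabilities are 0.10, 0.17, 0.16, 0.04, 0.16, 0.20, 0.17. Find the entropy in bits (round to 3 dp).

2.698 bits

H = −Σ pᵢ log₂ pᵢ.
−0.10·log₂(0.10) = 0.3322
−0.17·log₂(0.17) = 0.4346
−0.16·log₂(0.16) = 0.4230
−0.04·log₂(0.04) = 0.1858
−0.16·log₂(0.16) = 0.4230
−0.20·log₂(0.20) = 0.4644
−0.17·log₂(0.17) = 0.4346
Sum ≈ 2.6975 → 2.698 bits.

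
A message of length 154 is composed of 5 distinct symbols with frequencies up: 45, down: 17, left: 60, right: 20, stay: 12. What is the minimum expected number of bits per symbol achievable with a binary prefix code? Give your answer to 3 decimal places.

2.117 bits/symbol

Probabilities are the counts divided by 154.
Repeatedly combine the two least-probable nodes; the expected code length is the sum of the merged weights.
merge 6/77 + 17/154 → 29/154
merge 10/77 + 29/154 → 7/22
merge 45/154 + 7/22 → 47/77
merge 30/77 + 47/77 → 1
L = 29/154 + 7/22 + 47/77 + 1 = 163/77 ≈ 2.117 bits/symbol.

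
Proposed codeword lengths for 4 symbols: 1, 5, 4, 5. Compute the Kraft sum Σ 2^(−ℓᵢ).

With common denominator 2^5 = 32: Σ 2^(−ℓᵢ) = 16/32 + 1/32 + 2/32 + 1/32 = 20/32 = 0.625.

0.625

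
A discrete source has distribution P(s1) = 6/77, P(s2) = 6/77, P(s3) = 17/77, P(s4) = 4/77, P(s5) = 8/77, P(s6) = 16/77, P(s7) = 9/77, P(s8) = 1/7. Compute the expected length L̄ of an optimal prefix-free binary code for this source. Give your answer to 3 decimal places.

2.883 bits/symbol

Repeatedly combine the two least-probable nodes; the expected code length is the sum of the merged weights.
merge 4/77 + 6/77 → 10/77
merge 6/77 + 8/77 → 2/11
merge 9/77 + 10/77 → 19/77
merge 1/7 + 2/11 → 25/77
merge 16/77 + 17/77 → 3/7
merge 19/77 + 25/77 → 4/7
merge 3/7 + 4/7 → 1
L = 10/77 + 2/11 + 19/77 + 25/77 + 3/7 + 4/7 + 1 = 222/77 ≈ 2.883 bits/symbol.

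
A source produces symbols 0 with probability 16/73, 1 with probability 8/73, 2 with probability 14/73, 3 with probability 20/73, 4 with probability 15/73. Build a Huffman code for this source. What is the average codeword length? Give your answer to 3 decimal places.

Repeatedly combine the two least-probable nodes; the expected code length is the sum of the merged weights.
merge 8/73 + 14/73 → 22/73
merge 15/73 + 16/73 → 31/73
merge 20/73 + 22/73 → 42/73
merge 31/73 + 42/73 → 1
L = 22/73 + 31/73 + 42/73 + 1 = 168/73 ≈ 2.301 bits/symbol.

2.301 bits/symbol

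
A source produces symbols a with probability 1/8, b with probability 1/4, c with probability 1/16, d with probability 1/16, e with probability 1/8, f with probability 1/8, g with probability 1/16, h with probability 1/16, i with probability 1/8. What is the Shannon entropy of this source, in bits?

Each probability is a power of 1/2, so log₂(1/p) is an integer.
H = Σ p·log₂(1/p) = 1/8·3 + 1/4·2 + 1/16·4 + 1/16·4 + 1/8·3 + 1/8·3 + 1/16·4 + 1/16·4 + 1/8·3 = 3 bits.

3 bits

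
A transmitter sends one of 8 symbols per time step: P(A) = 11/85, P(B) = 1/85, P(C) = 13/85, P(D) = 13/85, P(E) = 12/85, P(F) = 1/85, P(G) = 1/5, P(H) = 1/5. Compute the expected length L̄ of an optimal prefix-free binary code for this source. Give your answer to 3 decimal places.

Repeatedly combine the two least-probable nodes; the expected code length is the sum of the merged weights.
merge 1/85 + 1/85 → 2/85
merge 2/85 + 11/85 → 13/85
merge 12/85 + 13/85 → 5/17
merge 13/85 + 13/85 → 26/85
merge 1/5 + 1/5 → 2/5
merge 5/17 + 26/85 → 3/5
merge 2/5 + 3/5 → 1
L = 2/85 + 13/85 + 5/17 + 26/85 + 2/5 + 3/5 + 1 = 236/85 ≈ 2.776 bits/symbol.

2.776 bits/symbol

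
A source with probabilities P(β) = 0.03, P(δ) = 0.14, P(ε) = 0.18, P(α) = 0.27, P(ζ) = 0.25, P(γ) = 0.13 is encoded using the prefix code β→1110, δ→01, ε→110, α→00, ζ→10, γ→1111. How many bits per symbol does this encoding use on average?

L̄ = Σ pᵢ·ℓᵢ = 0.03·4 + 0.14·2 + 0.18·3 + 0.27·2 + 0.25·2 + 0.13·4 = 2.5 bits/symbol.

2.5 bits/symbol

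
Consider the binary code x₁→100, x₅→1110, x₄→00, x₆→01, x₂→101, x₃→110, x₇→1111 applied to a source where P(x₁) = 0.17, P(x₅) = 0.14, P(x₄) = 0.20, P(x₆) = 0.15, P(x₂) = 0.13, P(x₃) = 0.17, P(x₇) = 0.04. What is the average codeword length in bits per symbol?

2.83 bits/symbol

L̄ = Σ pᵢ·ℓᵢ = 0.17·3 + 0.14·4 + 0.20·2 + 0.15·2 + 0.13·3 + 0.17·3 + 0.04·4 = 2.83 bits/symbol.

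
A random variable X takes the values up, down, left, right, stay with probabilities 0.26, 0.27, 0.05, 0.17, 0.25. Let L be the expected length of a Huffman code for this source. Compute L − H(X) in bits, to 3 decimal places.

0.054 bits

Entropy H = −Σ p log₂ p ≈ 2.1660 bits.
Huffman merges: 1/20+17/100→11/50; 11/50+1/4→47/100; 13/50+27/100→53/100; 47/100+53/100→1. L = 111/50 ≈ 2.2200.
L − H = 2.2200 − 2.1660 = 0.054 bits.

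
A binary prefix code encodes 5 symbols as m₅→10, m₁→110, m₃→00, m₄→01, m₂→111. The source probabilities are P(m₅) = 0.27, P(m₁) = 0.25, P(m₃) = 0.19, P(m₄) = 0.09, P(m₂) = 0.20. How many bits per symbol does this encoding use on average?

L̄ = Σ pᵢ·ℓᵢ = 0.27·2 + 0.25·3 + 0.19·2 + 0.09·2 + 0.20·3 = 2.45 bits/symbol.

2.45 bits/symbol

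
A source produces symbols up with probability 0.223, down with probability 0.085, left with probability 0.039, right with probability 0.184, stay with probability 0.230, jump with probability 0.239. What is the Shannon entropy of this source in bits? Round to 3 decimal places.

2.398 bits

H = −Σ pᵢ log₂ pᵢ.
−0.223·log₂(0.223) = 0.4828
−0.085·log₂(0.085) = 0.3023
−0.039·log₂(0.039) = 0.1825
−0.184·log₂(0.184) = 0.4494
−0.230·log₂(0.230) = 0.4877
−0.239·log₂(0.239) = 0.4935
Sum ≈ 2.3981 → 2.398 bits.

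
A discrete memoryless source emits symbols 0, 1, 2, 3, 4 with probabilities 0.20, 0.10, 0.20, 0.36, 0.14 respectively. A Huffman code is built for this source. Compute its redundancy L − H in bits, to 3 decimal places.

0.051 bits

Entropy H = −Σ p log₂ p ≈ 2.1887 bits.
Huffman merges: 1/10+7/50→6/25; 1/5+1/5→2/5; 6/25+9/25→3/5; 2/5+3/5→1. L = 56/25 ≈ 2.2400.
L − H = 2.2400 − 2.1887 = 0.051 bits.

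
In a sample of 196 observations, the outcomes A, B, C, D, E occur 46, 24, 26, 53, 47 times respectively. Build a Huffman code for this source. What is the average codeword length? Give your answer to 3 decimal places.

2.255 bits/symbol

Probabilities are the counts divided by 196.
Repeatedly combine the two least-probable nodes; the expected code length is the sum of the merged weights.
merge 6/49 + 13/98 → 25/98
merge 23/98 + 47/196 → 93/196
merge 25/98 + 53/196 → 103/196
merge 93/196 + 103/196 → 1
L = 25/98 + 93/196 + 103/196 + 1 = 221/98 ≈ 2.255 bits/symbol.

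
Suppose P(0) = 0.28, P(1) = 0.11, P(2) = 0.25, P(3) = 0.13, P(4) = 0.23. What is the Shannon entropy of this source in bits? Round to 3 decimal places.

H = −Σ pᵢ log₂ pᵢ.
−0.28·log₂(0.28) = 0.5142
−0.11·log₂(0.11) = 0.3503
−0.25·log₂(0.25) = 0.5000
−0.13·log₂(0.13) = 0.3826
−0.23·log₂(0.23) = 0.4877
Sum ≈ 2.2348 → 2.235 bits.

2.235 bits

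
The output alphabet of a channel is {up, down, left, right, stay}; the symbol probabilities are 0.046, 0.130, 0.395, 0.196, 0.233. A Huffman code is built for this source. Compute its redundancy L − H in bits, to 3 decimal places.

0.086 bits

Entropy H = −Σ p log₂ p ≈ 2.0668 bits.
Huffman merges: 23/500+13/100→22/125; 22/125+49/250→93/250; 233/1000+93/250→121/200; 79/200+121/200→1. L = 2153/1000 ≈ 2.1530.
L − H = 2.1530 − 2.0668 = 0.086 bits.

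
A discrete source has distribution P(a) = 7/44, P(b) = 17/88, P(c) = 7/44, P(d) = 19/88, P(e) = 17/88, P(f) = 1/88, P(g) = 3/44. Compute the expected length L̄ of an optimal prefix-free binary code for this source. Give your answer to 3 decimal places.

Repeatedly combine the two least-probable nodes; the expected code length is the sum of the merged weights.
merge 1/88 + 3/44 → 7/88
merge 7/88 + 7/44 → 21/88
merge 7/44 + 17/88 → 31/88
merge 17/88 + 19/88 → 9/22
merge 21/88 + 31/88 → 13/22
merge 9/22 + 13/22 → 1
L = 7/88 + 21/88 + 31/88 + 9/22 + 13/22 + 1 = 235/88 ≈ 2.670 bits/symbol.

2.670 bits/symbol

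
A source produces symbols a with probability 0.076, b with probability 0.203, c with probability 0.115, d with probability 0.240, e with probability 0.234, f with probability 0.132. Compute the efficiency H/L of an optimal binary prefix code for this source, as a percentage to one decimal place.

Entropy H = −Σ p log₂ p ≈ 2.4785 bits.
Huffman merges: 19/250+23/200→191/1000; 33/250+191/1000→323/1000; 203/1000+117/500→437/1000; 6/25+323/1000→563/1000; 437/1000+563/1000→1. L = 1257/500 ≈ 2.5140.
Efficiency = H/L = 2.4785/2.5140 = 98.6%.

98.6%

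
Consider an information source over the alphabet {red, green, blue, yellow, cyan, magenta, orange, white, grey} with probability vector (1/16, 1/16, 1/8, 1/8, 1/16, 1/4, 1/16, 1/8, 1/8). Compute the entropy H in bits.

Each probability is a power of 1/2, so log₂(1/p) is an integer.
H = Σ p·log₂(1/p) = 1/16·4 + 1/16·4 + 1/8·3 + 1/8·3 + 1/16·4 + 1/4·2 + 1/16·4 + 1/8·3 + 1/8·3 = 3 bits.

3 bits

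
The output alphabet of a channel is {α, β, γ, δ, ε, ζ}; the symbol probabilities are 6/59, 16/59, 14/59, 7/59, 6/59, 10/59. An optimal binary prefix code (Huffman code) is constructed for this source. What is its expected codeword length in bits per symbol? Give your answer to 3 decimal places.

2.492 bits/symbol

Repeatedly combine the two least-probable nodes; the expected code length is the sum of the merged weights.
merge 6/59 + 6/59 → 12/59
merge 7/59 + 10/59 → 17/59
merge 12/59 + 14/59 → 26/59
merge 16/59 + 17/59 → 33/59
merge 26/59 + 33/59 → 1
L = 12/59 + 17/59 + 26/59 + 33/59 + 1 = 147/59 ≈ 2.492 bits/symbol.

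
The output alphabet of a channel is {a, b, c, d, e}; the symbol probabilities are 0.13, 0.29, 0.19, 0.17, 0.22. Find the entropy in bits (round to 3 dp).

2.271 bits

H = −Σ pᵢ log₂ pᵢ.
−0.13·log₂(0.13) = 0.3826
−0.29·log₂(0.29) = 0.5179
−0.19·log₂(0.19) = 0.4552
−0.17·log₂(0.17) = 0.4346
−0.22·log₂(0.22) = 0.4806
Sum ≈ 2.2709 → 2.271 bits.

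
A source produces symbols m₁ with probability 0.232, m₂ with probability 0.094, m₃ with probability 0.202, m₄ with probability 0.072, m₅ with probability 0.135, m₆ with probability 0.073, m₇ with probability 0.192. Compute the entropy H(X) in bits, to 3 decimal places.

2.672 bits

H = −Σ pᵢ log₂ pᵢ.
−0.232·log₂(0.232) = 0.4890
−0.094·log₂(0.094) = 0.3207
−0.202·log₂(0.202) = 0.4661
−0.072·log₂(0.072) = 0.2733
−0.135·log₂(0.135) = 0.3900
−0.073·log₂(0.073) = 0.2756
−0.192·log₂(0.192) = 0.4571
Sum ≈ 2.6719 → 2.672 bits.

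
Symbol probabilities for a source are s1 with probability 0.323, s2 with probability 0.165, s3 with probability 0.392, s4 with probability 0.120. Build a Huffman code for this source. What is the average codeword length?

1.893 bits/symbol

Repeatedly combine the two least-probable nodes; the expected code length is the sum of the merged weights.
merge 3/25 + 33/200 → 57/200
merge 57/200 + 323/1000 → 76/125
merge 49/125 + 76/125 → 1
L = 57/200 + 76/125 + 1 = 1893/1000 = 1.893 bits/symbol.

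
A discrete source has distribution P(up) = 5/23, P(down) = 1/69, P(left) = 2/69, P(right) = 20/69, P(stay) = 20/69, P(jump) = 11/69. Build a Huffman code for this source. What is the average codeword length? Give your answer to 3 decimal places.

2.246 bits/symbol

Repeatedly combine the two least-probable nodes; the expected code length is the sum of the merged weights.
merge 1/69 + 2/69 → 1/23
merge 1/23 + 11/69 → 14/69
merge 14/69 + 5/23 → 29/69
merge 20/69 + 20/69 → 40/69
merge 29/69 + 40/69 → 1
L = 1/23 + 14/69 + 29/69 + 40/69 + 1 = 155/69 ≈ 2.246 bits/symbol.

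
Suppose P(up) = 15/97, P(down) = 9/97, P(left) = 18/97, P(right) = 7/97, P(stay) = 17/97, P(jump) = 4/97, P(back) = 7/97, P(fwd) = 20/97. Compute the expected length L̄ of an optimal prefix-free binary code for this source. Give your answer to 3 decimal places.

Repeatedly combine the two least-probable nodes; the expected code length is the sum of the merged weights.
merge 4/97 + 7/97 → 11/97
merge 7/97 + 9/97 → 16/97
merge 11/97 + 15/97 → 26/97
merge 16/97 + 17/97 → 33/97
merge 18/97 + 20/97 → 38/97
merge 26/97 + 33/97 → 59/97
merge 38/97 + 59/97 → 1
L = 11/97 + 16/97 + 26/97 + 33/97 + 38/97 + 59/97 + 1 = 280/97 ≈ 2.887 bits/symbol.

2.887 bits/symbol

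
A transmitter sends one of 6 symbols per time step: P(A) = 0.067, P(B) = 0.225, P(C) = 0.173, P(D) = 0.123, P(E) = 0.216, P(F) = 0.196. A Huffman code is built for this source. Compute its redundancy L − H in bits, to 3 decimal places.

Entropy H = −Σ p log₂ p ≈ 2.4936 bits.
Huffman merges: 67/1000+123/1000→19/100; 173/1000+19/100→363/1000; 49/250+27/125→103/250; 9/40+363/1000→147/250; 103/250+147/250→1. L = 2553/1000 ≈ 2.5530.
L − H = 2.5530 − 2.4936 = 0.059 bits.

0.059 bits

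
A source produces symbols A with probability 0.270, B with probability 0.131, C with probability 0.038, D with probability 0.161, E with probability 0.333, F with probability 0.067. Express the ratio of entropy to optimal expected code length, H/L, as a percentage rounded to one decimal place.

97.7%

Entropy H = −Σ p log₂ p ≈ 2.2872 bits.
Huffman merges: 19/500+67/1000→21/200; 21/200+131/1000→59/250; 161/1000+59/250→397/1000; 27/100+333/1000→603/1000; 397/1000+603/1000→1. L = 2341/1000 ≈ 2.3410.
Efficiency = H/L = 2.2872/2.3410 = 97.7%.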